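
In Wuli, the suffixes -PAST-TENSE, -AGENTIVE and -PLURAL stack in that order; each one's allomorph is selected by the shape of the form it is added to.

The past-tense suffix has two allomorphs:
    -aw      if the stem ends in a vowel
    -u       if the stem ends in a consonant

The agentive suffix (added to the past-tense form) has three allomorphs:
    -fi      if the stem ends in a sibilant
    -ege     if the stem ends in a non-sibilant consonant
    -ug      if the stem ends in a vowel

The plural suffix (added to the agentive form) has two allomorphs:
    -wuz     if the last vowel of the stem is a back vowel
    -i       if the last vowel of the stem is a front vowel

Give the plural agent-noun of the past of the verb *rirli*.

rirliawegei

*rirli* — final sound /i/ (a vowel) → -aw → *rirliaw*.
The final sound of the past-tense form *rirliaw* is /w/, which is a non-sibilant consonant, so the agentive suffix is -ege, giving *rirliawege*.
Since the last vowel of the agentive form *rirliawege* is /e/ (a front vowel), it takes -i, giving *rirliawegei*.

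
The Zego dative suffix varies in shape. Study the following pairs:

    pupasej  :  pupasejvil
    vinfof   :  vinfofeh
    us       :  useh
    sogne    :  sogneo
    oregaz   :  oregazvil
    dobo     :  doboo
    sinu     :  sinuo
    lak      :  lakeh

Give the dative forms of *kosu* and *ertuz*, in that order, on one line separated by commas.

kosuo, ertuzvil

Looking at the final sound of each stem: -eh when the stem ends in a voiceless consonant (*vinfof*, *us*, *lak*); -vil when the stem ends in a voiced consonant (*pupasej*, *oregaz*); -o when the stem ends in a vowel (*sogne*, *dobo*, *sinu*).
*kosu*: final sound = /u/, a vowel → -o → *kosuo*.
*ertuz* — final sound /z/ (a voiced consonant) → -vil → *ertuzvil*.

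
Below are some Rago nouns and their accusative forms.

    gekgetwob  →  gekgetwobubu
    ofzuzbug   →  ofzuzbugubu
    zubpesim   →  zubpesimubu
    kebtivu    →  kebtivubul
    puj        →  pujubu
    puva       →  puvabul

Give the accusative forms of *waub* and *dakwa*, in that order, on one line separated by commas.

Looking at the final sound of each stem: -ubu when the stem ends in a consonant (*gekgetwob*, *ofzuzbug*, *zubpesim*, *puj*); -bul when the stem ends in a vowel (*kebtivu*, *puva*).
*waub* — final sound /b/ (a consonant) → -ubu → *waububu*.
*dakwa* — final sound /a/ (a vowel) → -bul → *dakwabul*.

waububu, dakwabul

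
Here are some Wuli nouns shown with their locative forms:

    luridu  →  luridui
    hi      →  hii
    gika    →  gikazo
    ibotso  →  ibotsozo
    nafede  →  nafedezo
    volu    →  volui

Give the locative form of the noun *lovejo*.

lovejozo

The suffix is conditioned by the last vowel: -i when the last vowel of the stem is a high vowel (*luridu*, *hi*, *volu*); -zo when the last vowel of the stem is a non-high vowel (*gika*, *ibotso*, *nafede*).
*lovejo*: last vowel = /o/, a non-high vowel → -zo → *lovejozo*.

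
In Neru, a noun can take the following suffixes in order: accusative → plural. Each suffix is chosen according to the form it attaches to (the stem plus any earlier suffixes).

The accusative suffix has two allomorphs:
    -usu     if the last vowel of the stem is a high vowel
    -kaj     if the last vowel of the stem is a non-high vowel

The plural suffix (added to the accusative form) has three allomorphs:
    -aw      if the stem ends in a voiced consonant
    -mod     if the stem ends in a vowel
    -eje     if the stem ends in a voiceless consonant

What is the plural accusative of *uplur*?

uplurusumod

*uplur*: last vowel = /u/, a high vowel → -usu → *uplurusu*.
Since the final sound of the accusative form *uplurusu* is /u/ (a vowel), it takes -mod, giving *uplurusumod*.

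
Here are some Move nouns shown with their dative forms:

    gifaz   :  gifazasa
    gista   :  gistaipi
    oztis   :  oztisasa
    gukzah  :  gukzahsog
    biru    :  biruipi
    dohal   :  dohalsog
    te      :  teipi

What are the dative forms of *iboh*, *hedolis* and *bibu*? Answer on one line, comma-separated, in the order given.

The pattern is sibilance of the final sound: -asa when the stem ends in a sibilant (*gifaz*, *oztis*); -sog when the stem ends in a non-sibilant consonant (*gukzah*, *dohal*); -ipi when the stem ends in a vowel (*gista*, *biru*, *te*).
Since the final sound of *iboh* is /h/ (a non-sibilant consonant), it takes -sog, giving *ibohsog*.
*hedolis* — final sound /s/ (a sibilant) → -asa → *hedolisasa*.
The final sound of *bibu* is /u/, which is a vowel, so the suffix is -ipi, giving *bibuipi*.

ibohsog, hedolisasa, bibuipi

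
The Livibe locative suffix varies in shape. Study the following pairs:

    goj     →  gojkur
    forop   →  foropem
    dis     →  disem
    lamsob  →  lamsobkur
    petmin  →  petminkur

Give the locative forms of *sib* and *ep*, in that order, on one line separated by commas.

sibkur, epem

The suffix is conditioned by the final consonant: -em when the stem ends in a voiceless consonant (*forop*, *dis*); -kur when the stem ends in a voiced consonant (*goj*, *lamsob*, *petmin*).
*sib*: final consonant = /b/, voiced → -kur → *sibkur*.
*ep* — final consonant /p/ (voiceless) → -em → *epem*.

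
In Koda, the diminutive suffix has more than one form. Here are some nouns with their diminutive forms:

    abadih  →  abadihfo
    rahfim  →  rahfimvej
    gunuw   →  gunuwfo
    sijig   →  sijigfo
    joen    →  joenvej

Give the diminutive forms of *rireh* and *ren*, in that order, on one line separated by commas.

rirehfo, renvej

The alternation tracks the final consonant of the stem — -vej when the stem ends in a nasal (*rahfim*, *joen*); -fo when the stem ends in a non-nasal consonant (*abadih*, *gunuw*, *sijig*).
*rireh* — final consonant /h/ (non-nasal) → -fo → *rirehfo*.
*ren* — final consonant /n/ (a nasal) → -vej → *renvej*.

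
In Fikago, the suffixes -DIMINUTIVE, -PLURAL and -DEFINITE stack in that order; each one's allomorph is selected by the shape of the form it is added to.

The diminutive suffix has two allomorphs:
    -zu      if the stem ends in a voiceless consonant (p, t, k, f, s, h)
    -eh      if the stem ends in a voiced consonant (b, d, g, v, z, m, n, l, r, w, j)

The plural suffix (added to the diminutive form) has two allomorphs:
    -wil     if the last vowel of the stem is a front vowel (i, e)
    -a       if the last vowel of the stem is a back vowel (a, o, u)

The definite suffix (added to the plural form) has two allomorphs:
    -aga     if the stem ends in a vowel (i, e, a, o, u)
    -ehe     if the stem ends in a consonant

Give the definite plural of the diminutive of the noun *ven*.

*ven* — final consonant /n/ (voiced) → -eh → *veneh*.
Since the last vowel of the diminutive form *veneh* is /e/ (a front vowel), it takes -wil, giving *venehwil*.
The plural form *venehwil*: final sound = /l/, a consonant → -ehe → *venehwilehe*.

venehwilehe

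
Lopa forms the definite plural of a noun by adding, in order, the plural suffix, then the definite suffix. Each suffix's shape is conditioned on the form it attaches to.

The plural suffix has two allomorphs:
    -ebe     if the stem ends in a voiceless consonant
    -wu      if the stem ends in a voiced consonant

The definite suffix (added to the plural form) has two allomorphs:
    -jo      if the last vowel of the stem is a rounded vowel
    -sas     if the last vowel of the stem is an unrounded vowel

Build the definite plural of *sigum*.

sigumwujo

The final consonant of *sigum* is /m/, which is voiced, so the plural suffix is -wu, giving *sigumwu*.
The plural form *sigumwu* — last vowel /u/ (a rounded vowel) → -jo → *sigumwujo*.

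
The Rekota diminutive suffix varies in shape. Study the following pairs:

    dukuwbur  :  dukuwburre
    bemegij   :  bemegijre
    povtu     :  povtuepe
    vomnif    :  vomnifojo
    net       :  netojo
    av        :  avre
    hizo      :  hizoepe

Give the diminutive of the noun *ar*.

arre

The alternation tracks the final sound of the stem — -ojo when the stem ends in a voiceless consonant (*vomnif*, *net*); -re when the stem ends in a voiced consonant (*dukuwbur*, *bemegij*, *av*); -epe when the stem ends in a vowel (*povtu*, *hizo*).
The final sound of *ar* is /r/, which is a voiced consonant, so the suffix is -re, giving *arre*.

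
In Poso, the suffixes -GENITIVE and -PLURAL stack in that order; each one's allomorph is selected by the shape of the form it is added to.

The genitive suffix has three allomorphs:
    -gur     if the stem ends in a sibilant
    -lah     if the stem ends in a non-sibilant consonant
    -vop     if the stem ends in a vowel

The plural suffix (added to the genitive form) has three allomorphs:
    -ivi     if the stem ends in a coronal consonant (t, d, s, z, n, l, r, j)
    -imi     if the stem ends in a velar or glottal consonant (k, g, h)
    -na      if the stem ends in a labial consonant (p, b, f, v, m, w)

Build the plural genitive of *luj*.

lujlahimi

Since the final sound of *luj* is /j/ (a non-sibilant consonant), it takes -lah, giving *lujlah*.
The final consonant of the genitive form *lujlah* is /h/, which is velar/glottal, so the plural suffix is -imi, giving *lujlahimi*.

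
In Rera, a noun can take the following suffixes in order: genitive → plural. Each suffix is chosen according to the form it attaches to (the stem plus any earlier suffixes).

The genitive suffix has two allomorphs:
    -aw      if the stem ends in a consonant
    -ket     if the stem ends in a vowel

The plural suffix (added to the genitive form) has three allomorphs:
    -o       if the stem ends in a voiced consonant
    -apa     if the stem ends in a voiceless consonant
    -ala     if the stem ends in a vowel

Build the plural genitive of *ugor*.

ugorawo

*ugor*: final sound = /r/, a consonant → -aw → *ugoraw*.
The genitive form *ugoraw*: final sound = /w/, a voiced consonant → -o → *ugorawo*.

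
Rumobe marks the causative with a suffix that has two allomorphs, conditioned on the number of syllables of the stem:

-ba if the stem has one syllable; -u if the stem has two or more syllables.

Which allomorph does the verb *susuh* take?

With 2 syllables, *susuh* takes -u.

-u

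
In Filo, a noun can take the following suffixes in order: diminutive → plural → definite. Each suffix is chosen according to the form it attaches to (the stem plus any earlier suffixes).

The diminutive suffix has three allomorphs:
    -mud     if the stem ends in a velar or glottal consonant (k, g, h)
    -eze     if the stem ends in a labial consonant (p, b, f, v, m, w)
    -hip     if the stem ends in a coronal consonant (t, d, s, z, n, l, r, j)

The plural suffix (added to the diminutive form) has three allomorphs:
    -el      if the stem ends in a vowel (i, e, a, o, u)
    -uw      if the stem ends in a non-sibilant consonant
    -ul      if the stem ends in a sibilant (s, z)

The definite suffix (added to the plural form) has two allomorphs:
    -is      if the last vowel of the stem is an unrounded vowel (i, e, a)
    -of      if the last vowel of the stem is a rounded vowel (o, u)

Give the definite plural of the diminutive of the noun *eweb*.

*eweb* — final consonant /b/ (labial) → -eze → *ewebeze*.
Since the final sound of the diminutive form *ewebeze* is /e/ (a vowel), it takes -el, giving *ewebezeel*.
The last vowel of the plural form *ewebezeel* is /e/, which is an unrounded vowel, so the definite suffix is -is, giving *ewebezeelis*.

ewebezeelis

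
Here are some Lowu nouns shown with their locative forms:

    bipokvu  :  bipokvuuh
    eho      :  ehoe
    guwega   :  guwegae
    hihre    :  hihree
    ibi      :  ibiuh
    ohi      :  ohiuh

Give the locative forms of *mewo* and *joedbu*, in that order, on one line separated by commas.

Looking at the last vowel of each stem: -uh when the last vowel of the stem is a high vowel (*bipokvu*, *ibi*, *ohi*); -e when the last vowel of the stem is a non-high vowel (*eho*, *guwega*, *hihre*).
The last vowel of *mewo* is /o/, which is a non-high vowel, so the suffix is -e, giving *mewoe*.
Since the last vowel of *joedbu* is /u/ (a high vowel), it takes -uh, giving *joedbuuh*.

mewoe, joedbuuh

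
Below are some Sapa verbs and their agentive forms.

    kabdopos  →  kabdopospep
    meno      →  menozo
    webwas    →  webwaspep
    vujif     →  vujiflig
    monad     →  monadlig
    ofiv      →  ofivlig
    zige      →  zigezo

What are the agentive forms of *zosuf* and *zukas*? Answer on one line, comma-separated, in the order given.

zosuflig, zukaspep

Looking at the final sound of each stem: -pep when the stem ends in a sibilant (*kabdopos*, *webwas*); -lig when the stem ends in a non-sibilant consonant (*vujif*, *monad*, *ofiv*); -zo when the stem ends in a vowel (*meno*, *zige*).
*zosuf*: final sound = /f/, a non-sibilant consonant → -lig → *zosuflig*.
*zukas* — final sound /s/ (a sibilant) → -pep → *zukaspep*.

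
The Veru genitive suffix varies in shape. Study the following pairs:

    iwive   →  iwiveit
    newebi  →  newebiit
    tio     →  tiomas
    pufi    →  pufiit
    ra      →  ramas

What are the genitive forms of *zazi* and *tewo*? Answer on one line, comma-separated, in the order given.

zaziit, tewomas

Looking at the last vowel of each stem: -it when the last vowel of the stem is a front vowel (*iwive*, *newebi*, *pufi*); -mas when the last vowel of the stem is a back vowel (*tio*, *ra*).
*zazi*: last vowel = /i/, a front vowel → -it → *zaziit*.
*tewo*: last vowel = /o/, a back vowel → -mas → *tewomas*.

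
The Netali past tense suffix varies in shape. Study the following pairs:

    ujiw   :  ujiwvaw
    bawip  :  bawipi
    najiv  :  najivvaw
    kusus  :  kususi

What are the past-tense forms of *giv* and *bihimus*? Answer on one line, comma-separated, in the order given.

The alternation tracks the final consonant of the stem — -i when the stem ends in a voiceless consonant (*bawip*, *kusus*); -vaw when the stem ends in a voiced consonant (*ujiw*, *najiv*).
The final consonant of *giv* is /v/, which is voiced, so the suffix is -vaw, giving *givvaw*.
*bihimus* — final consonant /s/ (voiceless) → -i → *bihimusi*.

givvaw, bihimusi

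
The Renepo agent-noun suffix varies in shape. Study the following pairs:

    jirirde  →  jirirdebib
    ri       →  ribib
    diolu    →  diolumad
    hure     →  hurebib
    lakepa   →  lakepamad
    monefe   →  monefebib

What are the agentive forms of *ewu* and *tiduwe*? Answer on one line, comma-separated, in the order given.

The alternation tracks the last vowel of the stem — -bib when the last vowel of the stem is a front vowel (*jirirde*, *ri*, *hure*, *monefe*); -mad when the last vowel of the stem is a back vowel (*diolu*, *lakepa*).
*ewu*: last vowel = /u/, a back vowel → -mad → *ewumad*.
*tiduwe*: last vowel = /e/, a front vowel → -bib → *tiduwebib*.

ewumad, tiduwebib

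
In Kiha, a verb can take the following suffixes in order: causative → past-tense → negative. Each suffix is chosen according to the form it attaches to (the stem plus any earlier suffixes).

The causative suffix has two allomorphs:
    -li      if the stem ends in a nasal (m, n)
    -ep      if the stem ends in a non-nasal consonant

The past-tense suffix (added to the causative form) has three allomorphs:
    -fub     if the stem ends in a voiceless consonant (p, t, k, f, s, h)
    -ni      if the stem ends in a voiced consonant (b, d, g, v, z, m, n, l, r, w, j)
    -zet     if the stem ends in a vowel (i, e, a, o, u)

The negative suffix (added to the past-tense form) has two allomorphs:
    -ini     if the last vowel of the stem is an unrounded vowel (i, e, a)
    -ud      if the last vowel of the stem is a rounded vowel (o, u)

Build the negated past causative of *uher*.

uherepfubud

*uher*: final consonant = /r/, non-nasal → -ep → *uherep*.
Since the final sound of the causative form *uherep* is /p/ (a voiceless consonant), it takes -fub, giving *uherepfub*.
The last vowel of the past-tense form *uherepfub* is /u/, which is a rounded vowel, so the negative suffix is -ud, giving *uherepfubud*.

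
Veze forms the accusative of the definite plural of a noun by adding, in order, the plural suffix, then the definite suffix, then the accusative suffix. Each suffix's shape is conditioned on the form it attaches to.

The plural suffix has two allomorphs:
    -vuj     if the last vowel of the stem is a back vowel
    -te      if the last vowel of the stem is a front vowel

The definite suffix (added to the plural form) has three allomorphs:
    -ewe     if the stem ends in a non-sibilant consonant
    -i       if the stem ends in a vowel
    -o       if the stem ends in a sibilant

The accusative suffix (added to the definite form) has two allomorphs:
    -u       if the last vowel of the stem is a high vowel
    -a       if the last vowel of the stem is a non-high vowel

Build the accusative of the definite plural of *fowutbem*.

Since the last vowel of *fowutbem* is /e/ (a front vowel), it takes -te, giving *fowutbemte*.
Since the final sound of the plural form *fowutbemte* is /e/ (a vowel), it takes -i, giving *fowutbemtei*.
The definite form *fowutbemtei* — last vowel /i/ (a high vowel) → -u → *fowutbemteiu*.

fowutbemteiu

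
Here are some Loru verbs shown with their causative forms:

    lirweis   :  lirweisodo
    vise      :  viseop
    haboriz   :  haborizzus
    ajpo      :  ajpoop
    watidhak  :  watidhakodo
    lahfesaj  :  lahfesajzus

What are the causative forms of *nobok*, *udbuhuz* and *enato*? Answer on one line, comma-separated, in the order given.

nobokodo, udbuhuzzus, enatoop

The pattern is voicing of the final sound: -odo when the stem ends in a voiceless consonant (*lirweis*, *watidhak*); -zus when the stem ends in a voiced consonant (*haboriz*, *lahfesaj*); -op when the stem ends in a vowel (*vise*, *ajpo*).
The final sound of *nobok* is /k/, which is a voiceless consonant, so the suffix is -odo, giving *nobokodo*.
*udbuhuz* — final sound /z/ (a voiced consonant) → -zus → *udbuhuzzus*.
*enato*: final sound = /o/, a vowel → -op → *enatoop*.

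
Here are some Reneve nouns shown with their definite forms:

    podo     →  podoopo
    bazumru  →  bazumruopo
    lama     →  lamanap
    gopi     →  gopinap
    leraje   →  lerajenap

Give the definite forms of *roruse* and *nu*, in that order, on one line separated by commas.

The alternation tracks the last vowel of the stem — -opo when the last vowel of the stem is a rounded vowel (*podo*, *bazumru*); -nap when the last vowel of the stem is an unrounded vowel (*lama*, *gopi*, *leraje*).
*roruse* — last vowel /e/ (an unrounded vowel) → -nap → *rorusenap*.
*nu* — last vowel /u/ (a rounded vowel) → -opo → *nuopo*.

rorusenap, nuopo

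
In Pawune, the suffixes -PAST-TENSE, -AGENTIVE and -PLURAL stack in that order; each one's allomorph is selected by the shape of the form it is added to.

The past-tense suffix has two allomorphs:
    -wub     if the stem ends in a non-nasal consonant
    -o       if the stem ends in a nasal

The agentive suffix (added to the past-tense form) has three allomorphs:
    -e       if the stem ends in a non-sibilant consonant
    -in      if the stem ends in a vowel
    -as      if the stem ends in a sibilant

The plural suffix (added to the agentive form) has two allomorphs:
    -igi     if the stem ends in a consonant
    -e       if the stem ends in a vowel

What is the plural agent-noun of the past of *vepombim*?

vepombimoinigi

Since the final consonant of *vepombim* is /m/ (a nasal), it takes -o, giving *vepombimo*.
The final sound of the past-tense form *vepombimo* is /o/, which is a vowel, so the agentive suffix is -in, giving *vepombimoin*.
Since the final sound of the agentive form *vepombimoin* is /n/ (a consonant), it takes -igi, giving *vepombimoinigi*.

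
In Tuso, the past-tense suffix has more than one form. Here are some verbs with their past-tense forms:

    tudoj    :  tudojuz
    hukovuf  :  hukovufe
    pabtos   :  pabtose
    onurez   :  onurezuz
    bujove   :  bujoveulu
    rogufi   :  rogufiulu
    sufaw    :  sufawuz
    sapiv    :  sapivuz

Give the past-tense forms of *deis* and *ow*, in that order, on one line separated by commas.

The suffix is conditioned by the final sound: -e when the stem ends in a voiceless consonant (*hukovuf*, *pabtos*); -uz when the stem ends in a voiced consonant (*tudoj*, *onurez*, *sufaw*, *sapiv*); -ulu when the stem ends in a vowel (*bujove*, *rogufi*).
*deis* — final sound /s/ (a voiceless consonant) → -e → *deise*.
The final sound of *ow* is /w/, which is a voiced consonant, so the suffix is -uz, giving *owuz*.

deise, owuz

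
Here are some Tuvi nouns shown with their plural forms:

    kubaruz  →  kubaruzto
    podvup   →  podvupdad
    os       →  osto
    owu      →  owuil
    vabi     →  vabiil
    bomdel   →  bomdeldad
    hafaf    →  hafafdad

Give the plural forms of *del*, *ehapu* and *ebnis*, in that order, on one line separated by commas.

deldad, ehapuil, ebnisto

The suffix is conditioned by the final sound: -to when the stem ends in a sibilant (*kubaruz*, *os*); -dad when the stem ends in a non-sibilant consonant (*podvup*, *bomdel*, *hafaf*); -il when the stem ends in a vowel (*owu*, *vabi*).
Since the final sound of *del* is /l/ (a non-sibilant consonant), it takes -dad, giving *deldad*.
Since the final sound of *ehapu* is /u/ (a vowel), it takes -il, giving *ehapuil*.
The final sound of *ebnis* is /s/, which is a sibilant, so the suffix is -to, giving *ebnisto*.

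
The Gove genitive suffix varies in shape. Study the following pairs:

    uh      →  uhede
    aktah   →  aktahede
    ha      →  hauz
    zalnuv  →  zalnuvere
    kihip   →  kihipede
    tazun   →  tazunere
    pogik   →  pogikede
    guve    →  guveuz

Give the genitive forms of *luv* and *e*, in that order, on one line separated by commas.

Looking at the final sound of each stem: -ede when the stem ends in a voiceless consonant (*uh*, *aktah*, *kihip*, *pogik*); -ere when the stem ends in a voiced consonant (*zalnuv*, *tazun*); -uz when the stem ends in a vowel (*ha*, *guve*).
*luv* — final sound /v/ (a voiced consonant) → -ere → *luvere*.
*e* — final sound /e/ (a vowel) → -uz → *euz*.

luvere, euz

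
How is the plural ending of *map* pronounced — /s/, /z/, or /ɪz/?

/s/

The stem *map* ends in a voiceless non-sibilant consonant.
The plural suffix surfaces as /ɪz/ after sibilants, /s/ after other voiceless consonants, and /z/ after other voiced sounds.
So the plural -s on *map* is pronounced /s/.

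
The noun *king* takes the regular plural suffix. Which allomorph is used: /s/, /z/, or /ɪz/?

The stem *king* ends in a voiced non-sibilant sound.
The plural suffix surfaces as /ɪz/ after sibilants, /s/ after other voiceless consonants, and /z/ after other voiced sounds.
So the plural -s on *king* is pronounced /z/.

/z/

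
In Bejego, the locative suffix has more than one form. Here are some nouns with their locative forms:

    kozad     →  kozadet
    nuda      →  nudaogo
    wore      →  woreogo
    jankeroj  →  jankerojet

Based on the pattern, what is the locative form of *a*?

aogo

The pattern is consonant vs. vowel: -et when the stem ends in a consonant (*kozad*, *jankeroj*); -ogo when the stem ends in a vowel (*nuda*, *wore*).
Since the final sound of *a* is /a/ (a vowel), it takes -ogo, giving *aogo*.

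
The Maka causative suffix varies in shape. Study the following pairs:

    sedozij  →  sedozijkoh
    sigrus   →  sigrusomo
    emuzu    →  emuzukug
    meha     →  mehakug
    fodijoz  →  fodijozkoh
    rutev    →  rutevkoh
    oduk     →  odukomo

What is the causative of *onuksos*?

onuksosomo

The pattern is voicing of the final sound: -omo when the stem ends in a voiceless consonant (*sigrus*, *oduk*); -koh when the stem ends in a voiced consonant (*sedozij*, *fodijoz*, *rutev*); -kug when the stem ends in a vowel (*emuzu*, *meha*).
*onuksos* — final sound /s/ (a voiceless consonant) → -omo → *onuksosomo*.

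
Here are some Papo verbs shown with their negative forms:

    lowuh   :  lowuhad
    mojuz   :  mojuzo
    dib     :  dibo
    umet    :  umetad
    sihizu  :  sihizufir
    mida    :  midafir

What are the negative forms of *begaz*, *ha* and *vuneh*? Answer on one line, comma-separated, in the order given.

Looking at the final sound of each stem: -ad when the stem ends in a voiceless consonant (*lowuh*, *umet*); -o when the stem ends in a voiced consonant (*mojuz*, *dib*); -fir when the stem ends in a vowel (*sihizu*, *mida*).
*begaz*: final sound = /z/, a voiced consonant → -o → *begazo*.
The final sound of *ha* is /a/, which is a vowel, so the suffix is -fir, giving *hafir*.
*vuneh* — final sound /h/ (a voiceless consonant) → -ad → *vunehad*.

begazo, hafir, vunehad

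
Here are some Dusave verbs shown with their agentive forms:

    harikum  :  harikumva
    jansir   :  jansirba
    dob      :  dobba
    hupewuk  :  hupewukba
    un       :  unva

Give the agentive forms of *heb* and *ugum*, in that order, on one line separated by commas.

The suffix is conditioned by the final consonant: -va when the stem ends in a nasal (*harikum*, *un*); -ba when the stem ends in a non-nasal consonant (*jansir*, *dob*, *hupewuk*).
Since the final consonant of *heb* is /b/ (non-nasal), it takes -ba, giving *hebba*.
The final consonant of *ugum* is /m/, which is a nasal, so the suffix is -va, giving *ugumva*.

hebba, ugumva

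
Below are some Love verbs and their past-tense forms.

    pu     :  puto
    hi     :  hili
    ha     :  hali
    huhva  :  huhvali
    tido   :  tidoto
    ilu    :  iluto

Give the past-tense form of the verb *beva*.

bevali

The pattern is rounding harmony: -to when the last vowel of the stem is a rounded vowel (*pu*, *tido*, *ilu*); -li when the last vowel of the stem is an unrounded vowel (*hi*, *ha*, *huhva*).
*beva*: last vowel = /a/, an unrounded vowel → -li → *bevali*.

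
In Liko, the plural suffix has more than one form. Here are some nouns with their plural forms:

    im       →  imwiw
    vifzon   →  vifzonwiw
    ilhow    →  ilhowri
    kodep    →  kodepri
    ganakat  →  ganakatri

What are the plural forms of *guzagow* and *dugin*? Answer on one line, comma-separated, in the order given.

The suffix is conditioned by the final consonant: -wiw when the stem ends in a nasal (*im*, *vifzon*); -ri when the stem ends in a non-nasal consonant (*ilhow*, *kodep*, *ganakat*).
*guzagow*: final consonant = /w/, non-nasal → -ri → *guzagowri*.
*dugin* — final consonant /n/ (a nasal) → -wiw → *duginwiw*.

guzagowri, duginwiw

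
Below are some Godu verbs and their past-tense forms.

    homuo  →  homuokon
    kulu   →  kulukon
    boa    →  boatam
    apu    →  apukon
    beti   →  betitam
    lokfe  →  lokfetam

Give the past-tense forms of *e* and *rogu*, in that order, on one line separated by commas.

The suffix is conditioned by the last vowel: -kon when the last vowel of the stem is a rounded vowel (*homuo*, *kulu*, *apu*); -tam when the last vowel of the stem is an unrounded vowel (*boa*, *beti*, *lokfe*).
*e*: last vowel = /e/, an unrounded vowel → -tam → *etam*.
*rogu*: last vowel = /u/, a rounded vowel → -kon → *rogukon*.

etam, rogukon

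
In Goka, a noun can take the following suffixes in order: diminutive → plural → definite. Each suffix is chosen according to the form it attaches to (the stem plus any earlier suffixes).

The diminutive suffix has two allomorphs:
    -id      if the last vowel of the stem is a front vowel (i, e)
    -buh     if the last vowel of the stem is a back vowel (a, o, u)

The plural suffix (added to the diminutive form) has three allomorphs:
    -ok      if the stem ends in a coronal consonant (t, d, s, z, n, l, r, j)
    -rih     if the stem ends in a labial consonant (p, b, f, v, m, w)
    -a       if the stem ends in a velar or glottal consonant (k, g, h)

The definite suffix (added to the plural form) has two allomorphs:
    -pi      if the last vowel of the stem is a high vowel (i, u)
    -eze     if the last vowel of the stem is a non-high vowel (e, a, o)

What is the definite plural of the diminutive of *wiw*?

wiwidokeze

The last vowel of *wiw* is /i/, which is a front vowel, so the diminutive suffix is -id, giving *wiwid*.
The diminutive form *wiwid* — final consonant /d/ (coronal) → -ok → *wiwidok*.
The plural form *wiwidok*: last vowel = /o/, a non-high vowel → -eze → *wiwidokeze*.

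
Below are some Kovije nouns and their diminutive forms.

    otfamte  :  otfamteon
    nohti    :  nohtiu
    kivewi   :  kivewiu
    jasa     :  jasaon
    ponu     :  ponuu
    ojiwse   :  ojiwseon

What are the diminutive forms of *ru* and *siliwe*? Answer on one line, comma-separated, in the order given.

ruu, siliweon

The alternation tracks the last vowel of the stem — -u when the last vowel of the stem is a high vowel (*nohti*, *kivewi*, *ponu*); -on when the last vowel of the stem is a non-high vowel (*otfamte*, *jasa*, *ojiwse*).
Since the last vowel of *ru* is /u/ (a high vowel), it takes -u, giving *ruu*.
*siliwe* — last vowel /e/ (a non-high vowel) → -on → *siliweon*.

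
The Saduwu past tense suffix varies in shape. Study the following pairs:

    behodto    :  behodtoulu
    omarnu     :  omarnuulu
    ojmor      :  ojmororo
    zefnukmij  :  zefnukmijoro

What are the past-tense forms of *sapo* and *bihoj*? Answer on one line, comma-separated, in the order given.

The pattern is consonant vs. vowel: -oro when the stem ends in a consonant (*ojmor*, *zefnukmij*); -ulu when the stem ends in a vowel (*behodto*, *omarnu*).
Since the final sound of *sapo* is /o/ (a vowel), it takes -ulu, giving *sapoulu*.
*bihoj*: final sound = /j/, a consonant → -oro → *bihojoro*.

sapoulu, bihojoro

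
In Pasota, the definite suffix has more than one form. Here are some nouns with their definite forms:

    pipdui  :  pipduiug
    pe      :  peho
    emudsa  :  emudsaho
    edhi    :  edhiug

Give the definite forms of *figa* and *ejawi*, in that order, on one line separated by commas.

figaho, ejawiug

The alternation tracks the last vowel of the stem — -ug when the last vowel of the stem is a high vowel (*pipdui*, *edhi*); -ho when the last vowel of the stem is a non-high vowel (*pe*, *emudsa*).
The last vowel of *figa* is /a/, which is a non-high vowel, so the suffix is -ho, giving *figaho*.
The last vowel of *ejawi* is /i/, which is a high vowel, so the suffix is -ug, giving *ejawiug*.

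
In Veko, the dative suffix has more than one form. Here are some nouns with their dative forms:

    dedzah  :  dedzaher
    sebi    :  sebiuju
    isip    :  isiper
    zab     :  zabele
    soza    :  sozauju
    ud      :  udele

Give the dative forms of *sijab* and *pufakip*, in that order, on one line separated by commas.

sijabele, pufakiper

The pattern is voicing of the final sound: -er when the stem ends in a voiceless consonant (*dedzah*, *isip*); -ele when the stem ends in a voiced consonant (*zab*, *ud*); -uju when the stem ends in a vowel (*sebi*, *soza*).
The final sound of *sijab* is /b/, which is a voiced consonant, so the suffix is -ele, giving *sijabele*.
*pufakip* — final sound /p/ (a voiceless consonant) → -er → *pufakiper*.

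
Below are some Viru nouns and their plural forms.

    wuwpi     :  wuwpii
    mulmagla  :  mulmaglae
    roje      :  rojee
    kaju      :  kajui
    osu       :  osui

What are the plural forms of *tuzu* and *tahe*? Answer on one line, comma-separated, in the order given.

The suffix is conditioned by the last vowel: -i when the last vowel of the stem is a high vowel (*wuwpi*, *kaju*, *osu*); -e when the last vowel of the stem is a non-high vowel (*mulmagla*, *roje*).
*tuzu* — last vowel /u/ (a high vowel) → -i → *tuzui*.
Since the last vowel of *tahe* is /e/ (a non-high vowel), it takes -e, giving *tahee*.

tuzui, tahee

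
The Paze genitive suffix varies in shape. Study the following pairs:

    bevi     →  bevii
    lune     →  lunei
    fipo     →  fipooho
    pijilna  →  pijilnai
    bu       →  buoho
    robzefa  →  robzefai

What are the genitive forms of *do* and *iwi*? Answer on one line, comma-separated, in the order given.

The alternation tracks the last vowel of the stem — -oho when the last vowel of the stem is a rounded vowel (*fipo*, *bu*); -i when the last vowel of the stem is an unrounded vowel (*bevi*, *lune*, *pijilna*, *robzefa*).
Since the last vowel of *do* is /o/ (a rounded vowel), it takes -oho, giving *dooho*.
*iwi* — last vowel /i/ (an unrounded vowel) → -i → *iwii*.

dooho, iwii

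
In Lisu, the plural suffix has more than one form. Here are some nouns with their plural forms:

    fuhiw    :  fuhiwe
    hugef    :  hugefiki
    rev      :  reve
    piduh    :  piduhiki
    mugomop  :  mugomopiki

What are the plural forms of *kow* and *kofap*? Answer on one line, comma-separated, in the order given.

kowe, kofapiki

The alternation tracks the final consonant of the stem — -iki when the stem ends in a voiceless consonant (*hugef*, *piduh*, *mugomop*); -e when the stem ends in a voiced consonant (*fuhiw*, *rev*).
Since the final consonant of *kow* is /w/ (voiced), it takes -e, giving *kowe*.
*kofap* — final consonant /p/ (voiceless) → -iki → *kofapiki*.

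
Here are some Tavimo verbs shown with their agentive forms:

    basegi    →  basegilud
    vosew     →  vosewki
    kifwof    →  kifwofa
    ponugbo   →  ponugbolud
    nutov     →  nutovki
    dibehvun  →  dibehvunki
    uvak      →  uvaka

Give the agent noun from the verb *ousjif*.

ousjifa

Looking at the final sound of each stem: -a when the stem ends in a voiceless consonant (*kifwof*, *uvak*); -ki when the stem ends in a voiced consonant (*vosew*, *nutov*, *dibehvun*); -lud when the stem ends in a vowel (*basegi*, *ponugbo*).
The final sound of *ousjif* is /f/, which is a voiceless consonant, so the suffix is -a, giving *ousjifa*.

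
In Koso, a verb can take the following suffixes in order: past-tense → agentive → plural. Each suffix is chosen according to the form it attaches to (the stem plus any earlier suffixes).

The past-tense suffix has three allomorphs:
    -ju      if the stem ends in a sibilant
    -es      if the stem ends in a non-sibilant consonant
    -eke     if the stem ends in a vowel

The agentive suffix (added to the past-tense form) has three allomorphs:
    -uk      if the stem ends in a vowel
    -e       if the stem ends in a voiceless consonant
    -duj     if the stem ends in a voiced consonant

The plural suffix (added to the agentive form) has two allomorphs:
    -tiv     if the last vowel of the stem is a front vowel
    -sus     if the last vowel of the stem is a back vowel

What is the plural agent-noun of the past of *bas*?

basjuuksus

Since the final sound of *bas* is /s/ (a sibilant), it takes -ju, giving *basju*.
Since the final sound of the past-tense form *basju* is /u/ (a vowel), it takes -uk, giving *basjuuk*.
Since the last vowel of the agentive form *basjuuk* is /u/ (a back vowel), it takes -sus, giving *basjuuksus*.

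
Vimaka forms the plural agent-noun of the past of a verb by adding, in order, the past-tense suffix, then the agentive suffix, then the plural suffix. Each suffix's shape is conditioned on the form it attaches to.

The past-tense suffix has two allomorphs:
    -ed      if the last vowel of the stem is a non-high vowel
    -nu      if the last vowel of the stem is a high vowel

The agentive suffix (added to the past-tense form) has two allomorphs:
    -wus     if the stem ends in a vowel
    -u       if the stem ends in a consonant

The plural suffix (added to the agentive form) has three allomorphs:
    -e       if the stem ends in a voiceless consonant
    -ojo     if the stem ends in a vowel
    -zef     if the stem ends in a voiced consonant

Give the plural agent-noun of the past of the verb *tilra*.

tilraeduojo

Since the last vowel of *tilra* is /a/ (a non-high vowel), it takes -ed, giving *tilraed*.
Since the final sound of the past-tense form *tilraed* is /d/ (a consonant), it takes -u, giving *tilraedu*.
The agentive form *tilraedu* — final sound /u/ (a vowel) → -ojo → *tilraeduojo*.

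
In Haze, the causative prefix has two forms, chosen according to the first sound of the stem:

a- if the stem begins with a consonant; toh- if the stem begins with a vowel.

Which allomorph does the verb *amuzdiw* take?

toh-

The first sound of *amuzdiw* is /a/, which is a vowel, so the prefix is toh-.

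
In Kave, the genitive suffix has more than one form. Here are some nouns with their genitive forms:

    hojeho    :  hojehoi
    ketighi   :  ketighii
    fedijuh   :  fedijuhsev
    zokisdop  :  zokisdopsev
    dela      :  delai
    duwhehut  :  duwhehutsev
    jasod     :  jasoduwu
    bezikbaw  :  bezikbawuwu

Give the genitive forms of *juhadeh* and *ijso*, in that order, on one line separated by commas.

Looking at the final sound of each stem: -sev when the stem ends in a voiceless consonant (*fedijuh*, *zokisdop*, *duwhehut*); -uwu when the stem ends in a voiced consonant (*jasod*, *bezikbaw*); -i when the stem ends in a vowel (*hojeho*, *ketighi*, *dela*).
The final sound of *juhadeh* is /h/, which is a voiceless consonant, so the suffix is -sev, giving *juhadehsev*.
Since the final sound of *ijso* is /o/ (a vowel), it takes -i, giving *ijsoi*.

juhadehsev, ijsoi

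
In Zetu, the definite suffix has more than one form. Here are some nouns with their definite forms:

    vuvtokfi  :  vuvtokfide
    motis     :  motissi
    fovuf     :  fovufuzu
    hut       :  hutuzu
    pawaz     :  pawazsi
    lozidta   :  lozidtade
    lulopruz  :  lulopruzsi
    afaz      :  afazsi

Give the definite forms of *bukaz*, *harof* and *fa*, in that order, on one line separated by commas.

The suffix is conditioned by the final sound: -si when the stem ends in a sibilant (*motis*, *pawaz*, *lulopruz*, *afaz*); -uzu when the stem ends in a non-sibilant consonant (*fovuf*, *hut*); -de when the stem ends in a vowel (*vuvtokfi*, *lozidta*).
*bukaz*: final sound = /z/, a sibilant → -si → *bukazsi*.
*harof*: final sound = /f/, a non-sibilant consonant → -uzu → *harofuzu*.
*fa*: final sound = /a/, a vowel → -de → *fade*.

bukazsi, harofuzu, fade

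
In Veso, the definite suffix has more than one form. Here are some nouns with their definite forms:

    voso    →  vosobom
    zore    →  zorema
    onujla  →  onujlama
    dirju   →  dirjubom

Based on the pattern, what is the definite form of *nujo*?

nujobom

The suffix is conditioned by the last vowel: -bom when the last vowel of the stem is a rounded vowel (*voso*, *dirju*); -ma when the last vowel of the stem is an unrounded vowel (*zore*, *onujla*).
The last vowel of *nujo* is /o/, which is a rounded vowel, so the suffix is -bom, giving *nujobom*.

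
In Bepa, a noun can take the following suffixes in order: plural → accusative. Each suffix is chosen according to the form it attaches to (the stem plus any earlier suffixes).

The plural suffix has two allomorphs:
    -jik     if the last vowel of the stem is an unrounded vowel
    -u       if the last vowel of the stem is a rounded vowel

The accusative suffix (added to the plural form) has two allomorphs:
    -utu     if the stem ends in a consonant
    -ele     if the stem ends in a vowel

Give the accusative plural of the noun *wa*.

wajikutu

*wa*: last vowel = /a/, an unrounded vowel → -jik → *wajik*.
The plural form *wajik* — final sound /k/ (a consonant) → -utu → *wajikutu*.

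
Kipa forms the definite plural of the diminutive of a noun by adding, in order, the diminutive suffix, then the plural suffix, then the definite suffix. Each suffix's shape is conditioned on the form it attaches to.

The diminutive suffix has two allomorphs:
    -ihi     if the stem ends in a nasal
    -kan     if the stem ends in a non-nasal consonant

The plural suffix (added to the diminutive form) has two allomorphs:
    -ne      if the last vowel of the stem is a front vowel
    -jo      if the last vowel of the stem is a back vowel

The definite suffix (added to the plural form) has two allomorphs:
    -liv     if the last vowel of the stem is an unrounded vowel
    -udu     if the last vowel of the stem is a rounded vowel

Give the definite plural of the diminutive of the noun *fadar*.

*fadar* — final consonant /r/ (non-nasal) → -kan → *fadarkan*.
The last vowel of the diminutive form *fadarkan* is /a/, which is a back vowel, so the plural suffix is -jo, giving *fadarkanjo*.
Since the last vowel of the plural form *fadarkanjo* is /o/ (a rounded vowel), it takes -udu, giving *fadarkanjoudu*.

fadarkanjoudu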